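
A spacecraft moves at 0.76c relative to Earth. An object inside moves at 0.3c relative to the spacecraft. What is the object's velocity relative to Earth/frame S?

u = (u' + v)/(1 + u'v/c²)
Numerator: 0.3 + 0.76 = 1.06
Denominator: 1 + 0.228 = 1.228
u = 1.06/1.228 = 0.8632c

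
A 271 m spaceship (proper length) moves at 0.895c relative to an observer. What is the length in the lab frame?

Proper length L₀ = 271 m
γ = 1/√(1 - 0.895²) = 2.242
L = L₀/γ = 271/2.242 = 120.9 m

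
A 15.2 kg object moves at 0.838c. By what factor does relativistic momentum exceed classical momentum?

p_rel = γmv, p_class = mv
Ratio = γ = 1/√(1 - 0.838²) = 1.833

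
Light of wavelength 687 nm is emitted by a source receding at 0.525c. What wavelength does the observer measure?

β = 0.525
Wavelength Doppler factor = √(1.525/0.475) = √(3.211) = 1.792
λ_obs = 687 × 1.792 = 1231 nm (redshift)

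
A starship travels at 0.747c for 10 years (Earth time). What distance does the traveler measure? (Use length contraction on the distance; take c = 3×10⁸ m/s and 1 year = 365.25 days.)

Earth distance: d = v × t = 0.747c × 10 yr = 7.072×10¹⁶ m
γ = 1.504
d' = d/γ = 7.072×10¹⁶/1.504 = 4.702×10¹⁶ m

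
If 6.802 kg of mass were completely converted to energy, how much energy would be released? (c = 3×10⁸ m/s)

Using E = mc²:
c² = (3×10⁸)² = 9×10¹⁶ m²/s²
E = 6.802 × 9×10¹⁶ = 6.122×10¹⁷ J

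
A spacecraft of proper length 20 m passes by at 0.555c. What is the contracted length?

Proper length L₀ = 20 m
γ = 1/√(1 - 0.555²) = 1.202
L = L₀/γ = 20/1.202 = 16.64 m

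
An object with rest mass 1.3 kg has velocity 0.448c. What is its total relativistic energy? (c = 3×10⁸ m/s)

γ = 1/√(1 - 0.448²) = 1.119
mc² = 1.3 × (3×10⁸)² = 1.170×10¹⁷ J
E = γmc² = 1.119 × 1.170×10¹⁷ = 1.309×10¹⁷ J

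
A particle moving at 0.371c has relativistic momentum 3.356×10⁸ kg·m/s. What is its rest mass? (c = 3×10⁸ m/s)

γ = 1/√(1 - 0.371²) = 1.077
v = 0.371 × 3×10⁸ = 1.113×10⁸ m/s
m = p/(γv) = 3.356×10⁸/(1.077 × 1.113×10⁸) = 2.800 kg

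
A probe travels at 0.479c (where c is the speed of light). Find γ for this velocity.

v/c = 0.479, so (v/c)² = 0.229441
1 - (v/c)² = 0.770559
γ = 1/√(0.770559) = 1.139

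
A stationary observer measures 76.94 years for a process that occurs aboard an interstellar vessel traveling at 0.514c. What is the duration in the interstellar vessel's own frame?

Dilated time Δt = 76.94 years
γ = 1/√(1 - 0.514²) = 1.1658
Δt₀ = Δt/γ = 76.94/1.1658 = 66.00 years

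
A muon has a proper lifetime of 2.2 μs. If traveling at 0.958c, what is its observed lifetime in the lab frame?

Proper lifetime τ₀ = 2.2 μs
γ = 1/√(1 - 0.958²) = 3.4871
τ = γτ₀ = 3.4871 × 2.2 μs = 7.672 μs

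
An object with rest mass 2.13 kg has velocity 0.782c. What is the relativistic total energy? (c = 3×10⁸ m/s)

γ = 1/√(1 - 0.782²) = 1.6044
mc² = 2.13 × (3×10⁸)² = 1.917×10¹⁷ J
E = γmc² = 1.6044 × 1.917×10¹⁷ = 3.076×10¹⁷ J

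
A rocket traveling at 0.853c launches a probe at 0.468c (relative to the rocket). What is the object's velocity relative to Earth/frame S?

u = (u' + v)/(1 + u'v/c²)
Numerator: 0.468 + 0.853 = 1.321
Denominator: 1 + 0.399204 = 1.399204
u = 1.321/1.399204 = 0.9441c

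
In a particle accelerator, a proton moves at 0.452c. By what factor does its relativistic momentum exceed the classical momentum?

p_rel = γmv, p_class = mv
Ratio = γ = 1/√(1 - 0.452²)
= 1/√(0.795696) = 1.121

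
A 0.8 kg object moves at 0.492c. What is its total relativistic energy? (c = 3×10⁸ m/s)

γ = 1/√(1 - 0.492²) = 1.1486
mc² = 0.8 × (3×10⁸)² = 7.200×10¹⁶ J
E = γmc² = 1.1486 × 7.200×10¹⁶ = 8.270×10¹⁶ J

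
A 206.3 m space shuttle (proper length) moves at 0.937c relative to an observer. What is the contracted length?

Proper length L₀ = 206.3 m
γ = 1/√(1 - 0.937²) = 2.8626
L = L₀/γ = 206.3/2.8626 = 72.07 m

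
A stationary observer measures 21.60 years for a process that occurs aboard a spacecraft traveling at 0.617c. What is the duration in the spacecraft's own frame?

Dilated time Δt = 21.60 years
γ = 1/√(1 - 0.617²) = 1.2707
Δt₀ = Δt/γ = 21.60/1.2707 = 17.00 years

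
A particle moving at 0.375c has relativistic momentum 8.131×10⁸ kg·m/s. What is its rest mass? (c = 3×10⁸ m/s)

γ = 1/√(1 - 0.375²) = 1.0787
v = 0.375 × 3×10⁸ = 1.125×10⁸ m/s
m = p/(γv) = 8.131×10⁸/(1.0787 × 1.125×10⁸) = 6.700 kg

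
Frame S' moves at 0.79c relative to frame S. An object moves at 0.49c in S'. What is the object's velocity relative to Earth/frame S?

u = (u' + v)/(1 + u'v/c²)
Numerator: 0.49 + 0.79 = 1.28
Denominator: 1 + 0.3871 = 1.3871
u = 1.28/1.3871 = 0.9228c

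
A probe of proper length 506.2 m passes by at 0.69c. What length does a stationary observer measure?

Proper length L₀ = 506.2 m
γ = 1/√(1 - 0.69²) = 1.3816
L = L₀/γ = 506.2/1.3816 = 366.4 m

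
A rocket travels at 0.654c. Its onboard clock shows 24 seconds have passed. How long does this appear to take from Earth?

Proper time Δt₀ = 24 seconds
γ = 1/√(1 - 0.654²) = 1.322
Δt = γΔt₀ = 1.322 × 24 = 31.73 seconds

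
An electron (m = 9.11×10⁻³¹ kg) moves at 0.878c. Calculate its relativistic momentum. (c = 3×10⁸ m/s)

γ = 1/√(1 - 0.878²) = 2.089
v = 0.878 × 3×10⁸ = 2.634×10⁸ m/s
p = γmv = 2.089 × 9.11×10⁻³¹ × 2.634×10⁸ = 5.013×10⁻²² kg·m/s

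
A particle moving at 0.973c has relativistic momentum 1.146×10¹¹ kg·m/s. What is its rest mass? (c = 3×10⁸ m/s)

γ = 1/√(1 - 0.973²) = 4.333
v = 0.973 × 3×10⁸ = 2.919×10⁸ m/s
m = p/(γv) = 1.146×10¹¹/(4.333 × 2.919×10⁸) = 90.61 kg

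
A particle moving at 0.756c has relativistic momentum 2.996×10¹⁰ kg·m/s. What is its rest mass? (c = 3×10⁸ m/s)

γ = 1/√(1 - 0.756²) = 1.5277
v = 0.756 × 3×10⁸ = 2.268×10⁸ m/s
m = p/(γv) = 2.996×10¹⁰/(1.5277 × 2.268×10⁸) = 86.47 kg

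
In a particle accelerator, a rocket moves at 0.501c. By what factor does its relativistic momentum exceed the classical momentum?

p_rel = γmv, p_class = mv
Ratio = γ = 1/√(1 - 0.501²)
= 1/√(0.748999) = 1.155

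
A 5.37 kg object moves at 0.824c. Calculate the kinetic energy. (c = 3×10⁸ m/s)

γ = 1/√(1 - 0.824²) = 1.7649
γ - 1 = 0.7649
KE = (γ-1)mc² = 0.7649 × 5.37 × (3×10⁸)² = 3.697×10¹⁷ J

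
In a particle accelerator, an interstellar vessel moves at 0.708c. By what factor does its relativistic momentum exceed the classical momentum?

p_rel = γmv, p_class = mv
Ratio = γ = 1/√(1 - 0.708²)
= 1/√(0.498736) = 1.416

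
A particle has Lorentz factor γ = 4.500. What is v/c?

From γ = 1/√(1 - v²/c²):
1/γ² = 1/4.500² = 0.04938
v²/c² = 1 - 0.04938 = 0.9506
v/c = √(0.9506) = 0.9750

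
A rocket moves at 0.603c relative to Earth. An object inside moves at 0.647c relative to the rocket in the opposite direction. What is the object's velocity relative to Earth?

Object's velocity in rocket frame is u' = -0.647c
u = (u' + v)/(1 + u'v/c²) = (v - 0.647)/(1 - 0.647·v/c²)
Numerator: 0.603 - 0.647 = -0.044
Denominator: 1 - 0.390141 = 0.609859
u = -0.044/0.609859 = -0.07215c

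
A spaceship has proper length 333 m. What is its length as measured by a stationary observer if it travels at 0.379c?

Proper length L₀ = 333 m
γ = 1/√(1 - 0.379²) = 1.0806
L = L₀/γ = 333/1.0806 = 308.2 m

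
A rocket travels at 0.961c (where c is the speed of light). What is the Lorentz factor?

v/c = 0.961, so (v/c)² = 0.923521
1 - (v/c)² = 0.076479
γ = 1/√(0.076479) = 3.616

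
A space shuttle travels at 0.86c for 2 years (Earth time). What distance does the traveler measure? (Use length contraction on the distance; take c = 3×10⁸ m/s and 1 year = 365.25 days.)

Earth distance: d = v × t = 0.86c × 2 yr = 1.6284×10¹⁶ m
γ = 1.9597
d' = d/γ = 1.6284×10¹⁶/1.9597 = 8.309×10¹⁵ m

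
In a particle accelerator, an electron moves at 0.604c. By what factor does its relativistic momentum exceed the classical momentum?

p_rel = γmv, p_class = mv
Ratio = γ = 1/√(1 - 0.604²)
= 1/√(0.635184) = 1.255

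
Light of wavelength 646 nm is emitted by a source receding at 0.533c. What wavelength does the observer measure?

β = 0.533
Wavelength Doppler factor = √(1.533/0.467) = √(3.2827) = 1.8118
λ_obs = 646 × 1.8118 = 1170 nm (redshift)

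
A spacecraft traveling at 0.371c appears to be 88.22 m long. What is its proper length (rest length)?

Contracted length L = 88.22 m
γ = 1/√(1 - 0.371²) = 1.0769
L₀ = γL = 1.0769 × 88.22 = 95.00 m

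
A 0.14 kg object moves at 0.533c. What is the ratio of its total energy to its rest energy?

E = γmc², E₀ = mc²
E/E₀ = γ = 1/√(1 - 0.533²) = 1.182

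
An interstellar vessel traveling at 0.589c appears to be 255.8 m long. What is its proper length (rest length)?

Contracted length L = 255.8 m
γ = 1/√(1 - 0.589²) = 1.2374
L₀ = γL = 1.2374 × 255.8 = 316.5 m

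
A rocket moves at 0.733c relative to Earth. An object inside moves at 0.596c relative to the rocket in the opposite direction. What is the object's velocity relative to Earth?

Object's velocity in rocket frame is u' = -0.596c
u = (u' + v)/(1 + u'v/c²) = (v - 0.596)/(1 - 0.596·v/c²)
Numerator: 0.733 - 0.596 = 0.137
Denominator: 1 - 0.436868 = 0.563132
u = 0.137/0.563132 = 0.2433c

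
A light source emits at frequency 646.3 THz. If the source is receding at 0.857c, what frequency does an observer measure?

β = v/c = 0.857
(1-β)/(1+β) = 0.143/1.857 = 0.07701
Doppler factor = √(0.07701) = 0.2775
f_obs = 646.3 × 0.2775 = 179.3 THz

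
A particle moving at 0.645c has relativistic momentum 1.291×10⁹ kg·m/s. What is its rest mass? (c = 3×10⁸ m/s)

γ = 1/√(1 - 0.645²) = 1.3086
v = 0.645 × 3×10⁸ = 1.935×10⁸ m/s
m = p/(γv) = 1.291×10⁹/(1.3086 × 1.935×10⁸) = 5.098 kg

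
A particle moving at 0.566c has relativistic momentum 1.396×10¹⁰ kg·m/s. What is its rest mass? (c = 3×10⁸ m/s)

γ = 1/√(1 - 0.566²) = 1.213
v = 0.566 × 3×10⁸ = 1.698×10⁸ m/s
m = p/(γv) = 1.396×10¹⁰/(1.213 × 1.698×10⁸) = 67.78 kg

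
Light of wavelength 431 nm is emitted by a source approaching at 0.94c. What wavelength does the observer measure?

β = 0.94
Wavelength Doppler factor = √(0.06/1.94) = √(0.030928) = 0.17586
λ_obs = 431 × 0.17586 = 75.80 nm (blueshift)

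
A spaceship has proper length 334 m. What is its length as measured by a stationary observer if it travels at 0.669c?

Proper length L₀ = 334 m
γ = 1/√(1 - 0.669²) = 1.34542
L = L₀/γ = 334/1.34542 = 248.2 m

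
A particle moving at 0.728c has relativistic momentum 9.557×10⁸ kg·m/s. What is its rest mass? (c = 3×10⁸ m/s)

γ = 1/√(1 - 0.728²) = 1.4586
v = 0.728 × 3×10⁸ = 2.184×10⁸ m/s
m = p/(γv) = 9.557×10⁸/(1.4586 × 2.184×10⁸) = 3.000 kg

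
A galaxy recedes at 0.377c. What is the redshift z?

β = 0.377
(1+β)/(1-β) = 1.377/0.623 = 2.2103
√(2.2103) = 1.4867
z = 1.4867 - 1 = 0.4867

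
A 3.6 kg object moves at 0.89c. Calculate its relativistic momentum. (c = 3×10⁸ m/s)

γ = 1/√(1 - 0.89²) = 2.193
v = 0.89 × 3×10⁸ = 2.670×10⁸ m/s
p = γmv = 2.193 × 3.6 × 2.670×10⁸ = 2.108×10⁹ kg·m/s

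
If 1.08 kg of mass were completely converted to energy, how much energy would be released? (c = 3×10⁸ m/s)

Using E = mc²:
c² = (3×10⁸)² = 9×10¹⁶ m²/s²
E = 1.08 × 9×10¹⁶ = 9.720×10¹⁶ J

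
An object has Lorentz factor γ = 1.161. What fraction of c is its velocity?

From γ = 1/√(1 - v²/c²):
1/γ² = 1/1.161² = 0.74188
v²/c² = 1 - 0.74188 = 0.25812
v/c = √(0.25812) = 0.5081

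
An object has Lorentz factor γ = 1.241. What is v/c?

From γ = 1/√(1 - v²/c²):
1/γ² = 1/1.241² = 0.6493
v²/c² = 1 - 0.6493 = 0.3507
v/c = √(0.3507) = 0.5922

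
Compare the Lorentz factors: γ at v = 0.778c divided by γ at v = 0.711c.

γ₁ = 1/√(1 - 0.778²) = 1.5917
γ₂ = 1/√(1 - 0.711²) = 1.4221
γ₁/γ₂ = 1.5917/1.4221 = 1.119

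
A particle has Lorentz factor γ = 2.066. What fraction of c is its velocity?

From γ = 1/√(1 - v²/c²):
1/γ² = 1/2.066² = 0.23428
v²/c² = 1 - 0.23428 = 0.76572
v/c = √(0.76572) = 0.8751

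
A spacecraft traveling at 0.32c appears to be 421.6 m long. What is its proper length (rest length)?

Contracted length L = 421.6 m
γ = 1/√(1 - 0.32²) = 1.0555
L₀ = γL = 1.0555 × 421.6 = 445.0 m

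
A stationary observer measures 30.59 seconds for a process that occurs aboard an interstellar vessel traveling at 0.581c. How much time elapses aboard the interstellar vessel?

Dilated time Δt = 30.59 seconds
γ = 1/√(1 - 0.581²) = 1.2286
Δt₀ = Δt/γ = 30.59/1.2286 = 24.90 seconds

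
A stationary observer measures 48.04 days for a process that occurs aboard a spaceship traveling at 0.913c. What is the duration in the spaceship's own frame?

Dilated time Δt = 48.04 days
γ = 1/√(1 - 0.913²) = 2.451
Δt₀ = Δt/γ = 48.04/2.451 = 19.60 days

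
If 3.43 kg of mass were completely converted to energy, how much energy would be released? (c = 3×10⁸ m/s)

Using E = mc²:
c² = (3×10⁸)² = 9×10¹⁶ m²/s²
E = 3.43 × 9×10¹⁶ = 3.087×10¹⁷ J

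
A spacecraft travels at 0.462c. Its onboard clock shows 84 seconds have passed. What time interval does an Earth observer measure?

Proper time Δt₀ = 84 seconds
γ = 1/√(1 - 0.462²) = 1.1275
Δt = γΔt₀ = 1.1275 × 84 = 94.71 seconds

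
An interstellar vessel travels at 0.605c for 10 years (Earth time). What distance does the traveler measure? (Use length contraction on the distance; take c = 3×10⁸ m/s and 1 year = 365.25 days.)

Earth distance: d = v × t = 0.605c × 10 yr = 5.728×10¹⁶ m
γ = 1.256
d' = d/γ = 5.728×10¹⁶/1.256 = 4.561×10¹⁶ m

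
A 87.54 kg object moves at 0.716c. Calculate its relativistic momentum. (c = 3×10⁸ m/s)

γ = 1/√(1 - 0.716²) = 1.4325
v = 0.716 × 3×10⁸ = 2.148×10⁸ m/s
p = γmv = 1.4325 × 87.54 × 2.148×10⁸ = 2.694×10¹⁰ kg·m/s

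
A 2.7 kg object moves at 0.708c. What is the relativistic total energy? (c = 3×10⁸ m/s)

γ = 1/√(1 - 0.708²) = 1.416
mc² = 2.7 × (3×10⁸)² = 2.430×10¹⁷ J
E = γmc² = 1.416 × 2.430×10¹⁷ = 3.441×10¹⁷ J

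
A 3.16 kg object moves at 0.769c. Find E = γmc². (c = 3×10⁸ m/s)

γ = 1/√(1 - 0.769²) = 1.5643
mc² = 3.16 × (3×10⁸)² = 2.844×10¹⁷ J
E = γmc² = 1.5643 × 2.844×10¹⁷ = 4.449×10¹⁷ J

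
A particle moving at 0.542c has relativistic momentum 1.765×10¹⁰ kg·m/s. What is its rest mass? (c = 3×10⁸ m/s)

γ = 1/√(1 - 0.542²) = 1.190
v = 0.542 × 3×10⁸ = 1.626×10⁸ m/s
m = p/(γv) = 1.765×10¹⁰/(1.190 × 1.626×10⁸) = 91.22 kg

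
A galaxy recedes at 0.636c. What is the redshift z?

β = 0.636
(1+β)/(1-β) = 1.636/0.364 = 4.495
√(4.495) = 2.120
z = 2.120 - 1 = 1.120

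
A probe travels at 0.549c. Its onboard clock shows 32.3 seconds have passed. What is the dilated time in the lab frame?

Proper time Δt₀ = 32.3 seconds
γ = 1/√(1 - 0.549²) = 1.1964
Δt = γΔt₀ = 1.1964 × 32.3 = 38.64 seconds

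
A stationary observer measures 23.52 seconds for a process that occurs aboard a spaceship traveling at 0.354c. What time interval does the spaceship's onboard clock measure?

Dilated time Δt = 23.52 seconds
γ = 1/√(1 - 0.354²) = 1.069
Δt₀ = Δt/γ = 23.52/1.069 = 22.00 seconds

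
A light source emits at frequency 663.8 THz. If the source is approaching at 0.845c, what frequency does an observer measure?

β = v/c = 0.845
(1+β)/(1-β) = 1.845/0.155 = 11.90
Doppler factor = √(11.90) = 3.450
f_obs = 663.8 × 3.450 = 2290 THz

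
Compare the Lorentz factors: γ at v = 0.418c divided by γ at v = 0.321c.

γ₁ = 1/√(1 - 0.418²) = 1.101
γ₂ = 1/√(1 - 0.321²) = 1.056
γ₁/γ₂ = 1.101/1.056 = 1.043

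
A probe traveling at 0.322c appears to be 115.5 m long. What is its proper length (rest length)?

Contracted length L = 115.5 m
γ = 1/√(1 - 0.322²) = 1.056
L₀ = γL = 1.056 × 115.5 = 122.0 m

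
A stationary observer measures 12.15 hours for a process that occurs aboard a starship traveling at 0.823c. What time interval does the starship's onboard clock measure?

Dilated time Δt = 12.15 hours
γ = 1/√(1 - 0.823²) = 1.7604
Δt₀ = Δt/γ = 12.15/1.7604 = 6.902 hours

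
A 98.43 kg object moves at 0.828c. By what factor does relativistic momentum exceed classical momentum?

p_rel = γmv, p_class = mv
Ratio = γ = 1/√(1 - 0.828²) = 1.783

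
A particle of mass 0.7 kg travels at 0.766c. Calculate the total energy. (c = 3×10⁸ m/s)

γ = 1/√(1 - 0.766²) = 1.5556
mc² = 0.7 × (3×10⁸)² = 6.300×10¹⁶ J
E = γmc² = 1.5556 × 6.300×10¹⁶ = 9.800×10¹⁶ J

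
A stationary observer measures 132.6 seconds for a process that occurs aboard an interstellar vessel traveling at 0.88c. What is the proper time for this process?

Dilated time Δt = 132.6 seconds
γ = 1/√(1 - 0.88²) = 2.1054
Δt₀ = Δt/γ = 132.6/2.1054 = 62.98 seconds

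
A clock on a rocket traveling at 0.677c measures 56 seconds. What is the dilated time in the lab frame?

Proper time Δt₀ = 56 seconds
γ = 1/√(1 - 0.677²) = 1.3587
Δt = γΔt₀ = 1.3587 × 56 = 76.09 seconds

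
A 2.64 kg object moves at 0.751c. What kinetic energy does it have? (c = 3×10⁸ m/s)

γ = 1/√(1 - 0.751²) = 1.5145
γ - 1 = 0.5145
KE = (γ-1)mc² = 0.5145 × 2.64 × (3×10⁸)² = 1.222×10¹⁷ J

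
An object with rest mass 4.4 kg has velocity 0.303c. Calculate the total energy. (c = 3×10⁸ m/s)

γ = 1/√(1 - 0.303²) = 1.0493
mc² = 4.4 × (3×10⁸)² = 3.960×10¹⁷ J
E = γmc² = 1.0493 × 3.960×10¹⁷ = 4.155×10¹⁷ J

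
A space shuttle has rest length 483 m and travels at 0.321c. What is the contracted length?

Proper length L₀ = 483 m
γ = 1/√(1 - 0.321²) = 1.056
L = L₀/γ = 483/1.056 = 457.4 m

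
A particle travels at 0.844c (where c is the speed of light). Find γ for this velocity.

v/c = 0.844, so (v/c)² = 0.712336
1 - (v/c)² = 0.287664
γ = 1/√(0.287664) = 1.864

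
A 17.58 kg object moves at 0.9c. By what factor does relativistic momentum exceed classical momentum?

p_rel = γmv, p_class = mv
Ratio = γ = 1/√(1 - 0.9²) = 2.294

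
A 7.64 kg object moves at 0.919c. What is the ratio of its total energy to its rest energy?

E = γmc², E₀ = mc²
E/E₀ = γ = 1/√(1 - 0.919²) = 2.536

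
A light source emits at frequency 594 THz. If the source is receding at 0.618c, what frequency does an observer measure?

β = v/c = 0.618
(1-β)/(1+β) = 0.382/1.618 = 0.2361
Doppler factor = √(0.2361) = 0.4859
f_obs = 594 × 0.4859 = 288.6 THz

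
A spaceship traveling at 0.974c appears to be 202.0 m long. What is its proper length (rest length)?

Contracted length L = 202.0 m
γ = 1/√(1 - 0.974²) = 4.414
L₀ = γL = 4.414 × 202.0 = 891.6 m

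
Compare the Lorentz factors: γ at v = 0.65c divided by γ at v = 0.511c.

γ₁ = 1/√(1 - 0.65²) = 1.3159
γ₂ = 1/√(1 - 0.511²) = 1.1634
γ₁/γ₂ = 1.3159/1.1634 = 1.131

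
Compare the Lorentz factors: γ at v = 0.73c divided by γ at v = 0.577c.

γ₁ = 1/√(1 - 0.73²) = 1.463
γ₂ = 1/√(1 - 0.577²) = 1.224
γ₁/γ₂ = 1.463/1.224 = 1.195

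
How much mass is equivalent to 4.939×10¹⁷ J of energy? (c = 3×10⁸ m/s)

From E = mc², we get m = E/c²
c² = (3×10⁸)² = 9×10¹⁶ m²/s²
m = 4.939×10¹⁷ / 9×10¹⁶ = 5.488 kg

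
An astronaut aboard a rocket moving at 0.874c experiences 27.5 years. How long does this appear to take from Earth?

Proper time Δt₀ = 27.5 years
γ = 1/√(1 - 0.874²) = 2.0579
Δt = γΔt₀ = 2.0579 × 27.5 = 56.59 years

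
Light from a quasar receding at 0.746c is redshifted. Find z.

β = 0.746
(1+β)/(1-β) = 1.746/0.254 = 6.874
√(6.874) = 2.622
z = 2.622 - 1 = 1.622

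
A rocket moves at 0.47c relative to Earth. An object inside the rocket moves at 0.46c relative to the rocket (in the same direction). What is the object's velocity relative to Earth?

u = (u' + v)/(1 + u'v/c²)
Numerator: 0.46 + 0.47 = 0.93
Denominator: 1 + 0.2162 = 1.2162
u = 0.93/1.2162 = 0.7647c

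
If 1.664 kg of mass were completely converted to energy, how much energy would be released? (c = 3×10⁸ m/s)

Using E = mc²:
c² = (3×10⁸)² = 9×10¹⁶ m²/s²
E = 1.664 × 9×10¹⁶ = 1.498×10¹⁷ J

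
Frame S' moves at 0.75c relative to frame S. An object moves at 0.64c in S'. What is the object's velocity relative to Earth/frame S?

u = (u' + v)/(1 + u'v/c²)
Numerator: 0.64 + 0.75 = 1.39
Denominator: 1 + 0.48 = 1.48
u = 1.39/1.48 = 0.9392c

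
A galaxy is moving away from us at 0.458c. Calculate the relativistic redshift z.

β = 0.458
(1+β)/(1-β) = 1.458/0.542 = 2.690
√(2.690) = 1.6401
z = 1.6401 - 1 = 0.6401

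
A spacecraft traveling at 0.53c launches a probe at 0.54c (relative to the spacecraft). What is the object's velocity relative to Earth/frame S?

u = (u' + v)/(1 + u'v/c²)
Numerator: 0.54 + 0.53 = 1.07
Denominator: 1 + 0.2862 = 1.2862
u = 1.07/1.2862 = 0.8319c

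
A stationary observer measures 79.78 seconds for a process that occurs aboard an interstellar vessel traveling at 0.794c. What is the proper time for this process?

Dilated time Δt = 79.78 seconds
γ = 1/√(1 - 0.794²) = 1.645
Δt₀ = Δt/γ = 79.78/1.645 = 48.50 seconds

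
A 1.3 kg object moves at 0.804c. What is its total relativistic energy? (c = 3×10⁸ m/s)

γ = 1/√(1 - 0.804²) = 1.682
mc² = 1.3 × (3×10⁸)² = 1.170×10¹⁷ J
E = γmc² = 1.682 × 1.170×10¹⁷ = 1.968×10¹⁷ J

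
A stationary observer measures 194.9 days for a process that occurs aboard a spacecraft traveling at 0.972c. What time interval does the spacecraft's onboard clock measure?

Dilated time Δt = 194.9 days
γ = 1/√(1 - 0.972²) = 4.2557
Δt₀ = Δt/γ = 194.9/4.2557 = 45.80 days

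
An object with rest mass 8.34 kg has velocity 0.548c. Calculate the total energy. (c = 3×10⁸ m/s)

γ = 1/√(1 - 0.548²) = 1.1955
mc² = 8.34 × (3×10⁸)² = 7.506×10¹⁷ J
E = γmc² = 1.1955 × 7.506×10¹⁷ = 8.973×10¹⁷ J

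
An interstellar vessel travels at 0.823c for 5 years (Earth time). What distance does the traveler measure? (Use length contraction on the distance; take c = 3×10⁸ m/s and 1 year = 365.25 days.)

Earth distance: d = v × t = 0.823c × 5 yr = 3.8958×10¹⁶ m
γ = 1.7604
d' = d/γ = 3.8958×10¹⁶/1.7604 = 2.213×10¹⁶ m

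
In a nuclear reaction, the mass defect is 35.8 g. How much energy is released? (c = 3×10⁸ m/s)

Convert mass defect: Δm = 35.8 g = 0.0358 kg
E = Δm·c² = 0.0358 × (3×10⁸)²
= 0.0358 × 9×10¹⁶ = 3.222×10¹⁵ J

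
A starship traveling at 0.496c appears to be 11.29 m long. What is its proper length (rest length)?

Contracted length L = 11.29 m
γ = 1/√(1 - 0.496²) = 1.1516
L₀ = γL = 1.1516 × 11.29 = 13.00 m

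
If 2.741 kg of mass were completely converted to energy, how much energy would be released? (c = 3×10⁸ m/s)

Using E = mc²:
c² = (3×10⁸)² = 9×10¹⁶ m²/s²
E = 2.741 × 9×10¹⁶ = 2.467×10¹⁷ J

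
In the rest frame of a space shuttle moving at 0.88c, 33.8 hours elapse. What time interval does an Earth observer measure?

Proper time Δt₀ = 33.8 hours
γ = 1/√(1 - 0.88²) = 2.1054
Δt = γΔt₀ = 2.1054 × 33.8 = 71.16 hours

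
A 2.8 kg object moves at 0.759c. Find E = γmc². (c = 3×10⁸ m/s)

γ = 1/√(1 - 0.759²) = 1.5359
mc² = 2.8 × (3×10⁸)² = 2.520×10¹⁷ J
E = γmc² = 1.5359 × 2.520×10¹⁷ = 3.870×10¹⁷ J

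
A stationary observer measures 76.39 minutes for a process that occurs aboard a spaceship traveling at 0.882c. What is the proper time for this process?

Dilated time Δt = 76.39 minutes
γ = 1/√(1 - 0.882²) = 2.122
Δt₀ = Δt/γ = 76.39/2.122 = 36.00 minutes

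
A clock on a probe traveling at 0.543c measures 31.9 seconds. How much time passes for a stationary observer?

Proper time Δt₀ = 31.9 seconds
γ = 1/√(1 - 0.543²) = 1.191
Δt = γΔt₀ = 1.191 × 31.9 = 37.99 seconds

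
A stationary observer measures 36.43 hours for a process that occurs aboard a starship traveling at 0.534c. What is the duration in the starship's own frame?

Dilated time Δt = 36.43 hours
γ = 1/√(1 - 0.534²) = 1.1828
Δt₀ = Δt/γ = 36.43/1.1828 = 30.80 hours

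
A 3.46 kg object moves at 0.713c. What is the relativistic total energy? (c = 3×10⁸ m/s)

γ = 1/√(1 - 0.713²) = 1.426
mc² = 3.46 × (3×10⁸)² = 3.114×10¹⁷ J
E = γmc² = 1.426 × 3.114×10¹⁷ = 4.441×10¹⁷ J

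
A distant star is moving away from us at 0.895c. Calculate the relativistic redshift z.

β = 0.895
(1+β)/(1-β) = 1.895/0.105 = 18.048
√(18.048) = 4.248
z = 4.248 - 1 = 3.248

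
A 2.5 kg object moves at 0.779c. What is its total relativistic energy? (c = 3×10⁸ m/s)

γ = 1/√(1 - 0.779²) = 1.5948
mc² = 2.5 × (3×10⁸)² = 2.250×10¹⁷ J
E = γmc² = 1.5948 × 2.250×10¹⁷ = 3.588×10¹⁷ J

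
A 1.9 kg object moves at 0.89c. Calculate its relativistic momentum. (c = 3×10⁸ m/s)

γ = 1/√(1 - 0.89²) = 2.193
v = 0.89 × 3×10⁸ = 2.670×10⁸ m/s
p = γmv = 2.193 × 1.9 × 2.670×10⁸ = 1.113×10⁹ kg·m/s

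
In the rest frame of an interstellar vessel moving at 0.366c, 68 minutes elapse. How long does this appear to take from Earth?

Proper time Δt₀ = 68 minutes
γ = 1/√(1 - 0.366²) = 1.0746
Δt = γΔt₀ = 1.0746 × 68 = 73.07 minutes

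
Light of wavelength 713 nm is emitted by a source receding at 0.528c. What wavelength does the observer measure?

β = 0.528
Wavelength Doppler factor = √(1.528/0.472) = √(3.237) = 1.799
λ_obs = 713 × 1.799 = 1283 nm (redshift)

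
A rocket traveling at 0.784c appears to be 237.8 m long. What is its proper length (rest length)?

Contracted length L = 237.8 m
γ = 1/√(1 - 0.784²) = 1.611
L₀ = γL = 1.611 × 237.8 = 383.1 m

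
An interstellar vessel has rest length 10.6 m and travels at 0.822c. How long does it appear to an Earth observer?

Proper length L₀ = 10.6 m
γ = 1/√(1 - 0.822²) = 1.75596
L = L₀/γ = 10.6/1.75596 = 6.037 m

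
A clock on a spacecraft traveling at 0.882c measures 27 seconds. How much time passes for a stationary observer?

Proper time Δt₀ = 27 seconds
γ = 1/√(1 - 0.882²) = 2.122
Δt = γΔt₀ = 2.122 × 27 = 57.29 seconds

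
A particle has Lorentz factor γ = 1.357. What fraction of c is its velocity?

From γ = 1/√(1 - v²/c²):
1/γ² = 1/1.357² = 0.54305
v²/c² = 1 - 0.54305 = 0.45695
v/c = √(0.45695) = 0.6760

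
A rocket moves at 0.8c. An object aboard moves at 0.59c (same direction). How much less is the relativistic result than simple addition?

Classical: u' + v = 0.59 + 0.8 = 1.39c
Relativistic: u = (0.59 + 0.8)/(1 + 0.472) = 1.39/1.472 = 0.9443c
Difference: 1.39 - 0.9443 = 0.4457c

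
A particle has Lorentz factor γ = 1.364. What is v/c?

From γ = 1/√(1 - v²/c²):
1/γ² = 1/1.364² = 0.5375
v²/c² = 1 - 0.5375 = 0.4625
v/c = √(0.4625) = 0.6801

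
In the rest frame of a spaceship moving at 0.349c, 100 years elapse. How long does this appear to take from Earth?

Proper time Δt₀ = 100 years
γ = 1/√(1 - 0.349²) = 1.067
Δt = γΔt₀ = 1.067 × 100 = 106.7 years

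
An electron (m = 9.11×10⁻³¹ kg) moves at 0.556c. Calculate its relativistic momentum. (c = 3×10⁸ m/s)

γ = 1/√(1 - 0.556²) = 1.203
v = 0.556 × 3×10⁸ = 1.668×10⁸ m/s
p = γmv = 1.203 × 9.11×10⁻³¹ × 1.668×10⁸ = 1.828×10⁻²² kg·m/s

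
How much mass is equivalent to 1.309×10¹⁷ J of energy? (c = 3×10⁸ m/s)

From E = mc², we get m = E/c²
c² = (3×10⁸)² = 9×10¹⁶ m²/s²
m = 1.309×10¹⁷ / 9×10¹⁶ = 1.454 kg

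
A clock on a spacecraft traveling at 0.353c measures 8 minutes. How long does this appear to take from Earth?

Proper time Δt₀ = 8 minutes
γ = 1/√(1 - 0.353²) = 1.0688
Δt = γΔt₀ = 1.0688 × 8 = 8.550 minutes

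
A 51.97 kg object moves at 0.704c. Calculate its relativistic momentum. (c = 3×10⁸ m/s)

γ = 1/√(1 - 0.704²) = 1.408
v = 0.704 × 3×10⁸ = 2.112×10⁸ m/s
p = γmv = 1.408 × 51.97 × 2.112×10⁸ = 1.545×10¹⁰ kg·m/s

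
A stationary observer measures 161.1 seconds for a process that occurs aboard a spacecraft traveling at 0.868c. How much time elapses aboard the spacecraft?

Dilated time Δt = 161.1 seconds
γ = 1/√(1 - 0.868²) = 2.0138
Δt₀ = Δt/γ = 161.1/2.0138 = 80.00 seconds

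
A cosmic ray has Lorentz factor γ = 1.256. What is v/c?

From γ = 1/√(1 - v²/c²):
1/γ² = 1/1.256² = 0.6339
v²/c² = 1 - 0.6339 = 0.3661
v/c = √(0.3661) = 0.6051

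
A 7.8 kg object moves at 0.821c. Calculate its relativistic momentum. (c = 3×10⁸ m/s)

γ = 1/√(1 - 0.821²) = 1.7515
v = 0.821 × 3×10⁸ = 2.463×10⁸ m/s
p = γmv = 1.7515 × 7.8 × 2.463×10⁸ = 3.365×10⁹ kg·m/s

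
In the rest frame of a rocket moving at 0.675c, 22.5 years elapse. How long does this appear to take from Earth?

Proper time Δt₀ = 22.5 years
γ = 1/√(1 - 0.675²) = 1.35535
Δt = γΔt₀ = 1.35535 × 22.5 = 30.50 years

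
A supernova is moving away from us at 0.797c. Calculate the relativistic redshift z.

β = 0.797
(1+β)/(1-β) = 1.797/0.203 = 8.852
√(8.852) = 2.975
z = 2.975 - 1 = 1.975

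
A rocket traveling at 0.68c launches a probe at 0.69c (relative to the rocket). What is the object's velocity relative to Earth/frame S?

u = (u' + v)/(1 + u'v/c²)
Numerator: 0.69 + 0.68 = 1.37
Denominator: 1 + 0.4692 = 1.4692
u = 1.37/1.4692 = 0.9325c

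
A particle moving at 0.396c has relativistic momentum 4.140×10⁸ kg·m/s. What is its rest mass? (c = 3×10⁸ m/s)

γ = 1/√(1 - 0.396²) = 1.089
v = 0.396 × 3×10⁸ = 1.188×10⁸ m/s
m = p/(γv) = 4.140×10⁸/(1.089 × 1.188×10⁸) = 3.200 kg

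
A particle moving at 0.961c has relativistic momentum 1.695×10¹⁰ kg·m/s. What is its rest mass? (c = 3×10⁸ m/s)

γ = 1/√(1 - 0.961²) = 3.616
v = 0.961 × 3×10⁸ = 2.883×10⁸ m/s
m = p/(γv) = 1.695×10¹⁰/(3.616 × 2.883×10⁸) = 16.26 kg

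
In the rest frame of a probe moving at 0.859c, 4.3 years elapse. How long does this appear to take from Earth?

Proper time Δt₀ = 4.3 years
γ = 1/√(1 - 0.859²) = 1.9532
Δt = γΔt₀ = 1.9532 × 4.3 = 8.399 years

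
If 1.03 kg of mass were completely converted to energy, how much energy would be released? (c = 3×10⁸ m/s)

Using E = mc²:
c² = (3×10⁸)² = 9×10¹⁶ m²/s²
E = 1.03 × 9×10¹⁶ = 9.270×10¹⁶ J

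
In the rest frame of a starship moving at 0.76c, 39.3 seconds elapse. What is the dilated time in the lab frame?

Proper time Δt₀ = 39.3 seconds
γ = 1/√(1 - 0.76²) = 1.5386
Δt = γΔt₀ = 1.5386 × 39.3 = 60.47 seconds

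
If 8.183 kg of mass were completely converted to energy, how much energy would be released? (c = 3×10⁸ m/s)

Using E = mc²:
c² = (3×10⁸)² = 9×10¹⁶ m²/s²
E = 8.183 × 9×10¹⁶ = 7.365×10¹⁷ J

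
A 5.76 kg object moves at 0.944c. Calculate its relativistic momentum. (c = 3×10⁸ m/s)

γ = 1/√(1 - 0.944²) = 3.031
v = 0.944 × 3×10⁸ = 2.832×10⁸ m/s
p = γmv = 3.031 × 5.76 × 2.832×10⁸ = 4.944×10⁹ kg·m/s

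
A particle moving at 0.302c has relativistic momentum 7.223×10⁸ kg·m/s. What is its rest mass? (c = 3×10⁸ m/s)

γ = 1/√(1 - 0.302²) = 1.049
v = 0.302 × 3×10⁸ = 9.060×10⁷ m/s
m = p/(γv) = 7.223×10⁸/(1.049 × 9.060×10⁷) = 7.600 kg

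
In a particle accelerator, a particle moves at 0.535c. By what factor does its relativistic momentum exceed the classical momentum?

p_rel = γmv, p_class = mv
Ratio = γ = 1/√(1 - 0.535²)
= 1/√(0.713775) = 1.184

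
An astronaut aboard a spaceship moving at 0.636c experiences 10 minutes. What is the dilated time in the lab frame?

Proper time Δt₀ = 10 minutes
γ = 1/√(1 - 0.636²) = 1.296
Δt = γΔt₀ = 1.296 × 10 = 12.96 minutes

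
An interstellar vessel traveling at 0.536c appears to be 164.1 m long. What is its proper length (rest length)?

Contracted length L = 164.1 m
γ = 1/√(1 - 0.536²) = 1.1845
L₀ = γL = 1.1845 × 164.1 = 194.4 m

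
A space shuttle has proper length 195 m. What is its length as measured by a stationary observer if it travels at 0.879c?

Proper length L₀ = 195 m
γ = 1/√(1 - 0.879²) = 2.0972
L = L₀/γ = 195/2.0972 = 92.98 m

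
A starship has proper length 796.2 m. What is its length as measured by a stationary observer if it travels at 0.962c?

Proper length L₀ = 796.2 m
γ = 1/√(1 - 0.962²) = 3.662
L = L₀/γ = 796.2/3.662 = 217.4 m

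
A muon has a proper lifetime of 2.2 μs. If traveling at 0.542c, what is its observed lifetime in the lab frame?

Proper lifetime τ₀ = 2.2 μs
γ = 1/√(1 - 0.542²) = 1.190
τ = γτ₀ = 1.190 × 2.2 μs = 2.618 μs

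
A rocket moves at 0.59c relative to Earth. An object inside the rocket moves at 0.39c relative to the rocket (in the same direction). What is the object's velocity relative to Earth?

u = (u' + v)/(1 + u'v/c²)
Numerator: 0.39 + 0.59 = 0.98
Denominator: 1 + 0.2301 = 1.2301
u = 0.98/1.2301 = 0.7967c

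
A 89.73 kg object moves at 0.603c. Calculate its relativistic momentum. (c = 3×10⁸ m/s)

γ = 1/√(1 - 0.603²) = 1.2535
v = 0.603 × 3×10⁸ = 1.809×10⁸ m/s
p = γmv = 1.2535 × 89.73 × 1.809×10⁸ = 2.035×10¹⁰ kg·m/s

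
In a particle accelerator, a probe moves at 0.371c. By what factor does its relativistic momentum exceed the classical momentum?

p_rel = γmv, p_class = mv
Ratio = γ = 1/√(1 - 0.371²)
= 1/√(0.862359) = 1.077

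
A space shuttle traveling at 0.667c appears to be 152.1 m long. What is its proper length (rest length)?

Contracted length L = 152.1 m
γ = 1/√(1 - 0.667²) = 1.342
L₀ = γL = 1.342 × 152.1 = 204.1 m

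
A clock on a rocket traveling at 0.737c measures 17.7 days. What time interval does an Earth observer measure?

Proper time Δt₀ = 17.7 days
γ = 1/√(1 - 0.737²) = 1.4795
Δt = γΔt₀ = 1.4795 × 17.7 = 26.19 days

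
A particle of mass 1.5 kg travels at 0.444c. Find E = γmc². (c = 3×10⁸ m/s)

γ = 1/√(1 - 0.444²) = 1.116
mc² = 1.5 × (3×10⁸)² = 1.350×10¹⁷ J
E = γmc² = 1.116 × 1.350×10¹⁷ = 1.507×10¹⁷ J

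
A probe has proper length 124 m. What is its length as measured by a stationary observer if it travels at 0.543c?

Proper length L₀ = 124 m
γ = 1/√(1 - 0.543²) = 1.191
L = L₀/γ = 124/1.191 = 104.1 m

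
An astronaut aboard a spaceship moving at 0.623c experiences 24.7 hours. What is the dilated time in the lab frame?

Proper time Δt₀ = 24.7 hours
γ = 1/√(1 - 0.623²) = 1.2784
Δt = γΔt₀ = 1.2784 × 24.7 = 31.58 hours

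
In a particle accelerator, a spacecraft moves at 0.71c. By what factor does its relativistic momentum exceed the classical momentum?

p_rel = γmv, p_class = mv
Ratio = γ = 1/√(1 - 0.71²)
= 1/√(0.4959) = 1.420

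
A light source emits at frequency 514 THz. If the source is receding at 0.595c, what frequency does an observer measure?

β = v/c = 0.595
(1-β)/(1+β) = 0.405/1.595 = 0.2539
Doppler factor = √(0.2539) = 0.5039
f_obs = 514 × 0.5039 = 259.0 THz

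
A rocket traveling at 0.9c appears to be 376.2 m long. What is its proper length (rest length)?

Contracted length L = 376.2 m
γ = 1/√(1 - 0.9²) = 2.2942
L₀ = γL = 2.2942 × 376.2 = 863.1 m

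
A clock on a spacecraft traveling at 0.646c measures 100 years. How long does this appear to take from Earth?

Proper time Δt₀ = 100 years
γ = 1/√(1 - 0.646²) = 1.310
Δt = γΔt₀ = 1.310 × 100 = 131.0 years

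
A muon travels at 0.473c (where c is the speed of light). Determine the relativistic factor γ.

v/c = 0.473, so (v/c)² = 0.223729
1 - (v/c)² = 0.776271
γ = 1/√(0.776271) = 1.135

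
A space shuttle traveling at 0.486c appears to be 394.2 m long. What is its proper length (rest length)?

Contracted length L = 394.2 m
γ = 1/√(1 - 0.486²) = 1.14422
L₀ = γL = 1.14422 × 394.2 = 451.1 m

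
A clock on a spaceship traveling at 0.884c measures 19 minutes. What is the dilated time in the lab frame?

Proper time Δt₀ = 19 minutes
γ = 1/√(1 - 0.884²) = 2.139
Δt = γΔt₀ = 2.139 × 19 = 40.64 minutes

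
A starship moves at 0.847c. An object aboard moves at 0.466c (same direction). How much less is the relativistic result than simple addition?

Classical: u' + v = 0.466 + 0.847 = 1.313c
Relativistic: u = (0.466 + 0.847)/(1 + 0.394702) = 1.313/1.394702 = 0.9414c
Difference: 1.313 - 0.9414 = 0.3716c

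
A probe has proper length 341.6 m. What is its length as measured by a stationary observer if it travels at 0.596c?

Proper length L₀ = 341.6 m
γ = 1/√(1 - 0.596²) = 1.2454
L = L₀/γ = 341.6/1.2454 = 274.3 m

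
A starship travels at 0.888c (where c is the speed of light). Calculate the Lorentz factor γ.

v/c = 0.888, so (v/c)² = 0.788544
1 - (v/c)² = 0.211456
γ = 1/√(0.211456) = 2.175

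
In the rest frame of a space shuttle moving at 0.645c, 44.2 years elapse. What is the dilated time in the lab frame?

Proper time Δt₀ = 44.2 years
γ = 1/√(1 - 0.645²) = 1.3086
Δt = γΔt₀ = 1.3086 × 44.2 = 57.84 years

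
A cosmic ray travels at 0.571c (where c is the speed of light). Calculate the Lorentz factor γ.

v/c = 0.571, so (v/c)² = 0.326041
1 - (v/c)² = 0.673959
γ = 1/√(0.673959) = 1.218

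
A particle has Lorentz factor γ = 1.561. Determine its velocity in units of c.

From γ = 1/√(1 - v²/c²):
1/γ² = 1/1.561² = 0.4104
v²/c² = 1 - 0.4104 = 0.5896
v/c = √(0.5896) = 0.7679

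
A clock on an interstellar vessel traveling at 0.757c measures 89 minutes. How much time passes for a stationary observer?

Proper time Δt₀ = 89 minutes
γ = 1/√(1 - 0.757²) = 1.530
Δt = γΔt₀ = 1.530 × 89 = 136.2 minutes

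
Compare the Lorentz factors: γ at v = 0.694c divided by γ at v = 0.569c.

γ₁ = 1/√(1 - 0.694²) = 1.389
γ₂ = 1/√(1 - 0.569²) = 1.216
γ₁/γ₂ = 1.389/1.216 = 1.142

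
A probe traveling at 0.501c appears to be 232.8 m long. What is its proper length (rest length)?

Contracted length L = 232.8 m
γ = 1/√(1 - 0.501²) = 1.1555
L₀ = γL = 1.1555 × 232.8 = 269.0 m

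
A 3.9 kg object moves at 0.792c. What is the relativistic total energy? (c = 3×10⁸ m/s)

γ = 1/√(1 - 0.792²) = 1.638
mc² = 3.9 × (3×10⁸)² = 3.510×10¹⁷ J
E = γmc² = 1.638 × 3.510×10¹⁷ = 5.749×10¹⁷ J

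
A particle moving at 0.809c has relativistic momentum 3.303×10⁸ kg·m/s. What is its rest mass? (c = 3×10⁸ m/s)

γ = 1/√(1 - 0.809²) = 1.7012
v = 0.809 × 3×10⁸ = 2.427×10⁸ m/s
m = p/(γv) = 3.303×10⁸/(1.7012 × 2.427×10⁸) = 0.8000 kg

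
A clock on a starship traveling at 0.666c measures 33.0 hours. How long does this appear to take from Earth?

Proper time Δt₀ = 33.0 hours
γ = 1/√(1 - 0.666²) = 1.3406
Δt = γΔt₀ = 1.3406 × 33.0 = 44.24 hours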